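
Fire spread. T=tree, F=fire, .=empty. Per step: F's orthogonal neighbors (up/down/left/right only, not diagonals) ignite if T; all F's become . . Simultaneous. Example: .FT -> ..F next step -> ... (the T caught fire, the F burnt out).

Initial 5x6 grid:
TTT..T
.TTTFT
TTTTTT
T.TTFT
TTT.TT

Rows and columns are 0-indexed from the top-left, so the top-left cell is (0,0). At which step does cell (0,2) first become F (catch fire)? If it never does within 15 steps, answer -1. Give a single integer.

Step 1: cell (0,2)='T' (+6 fires, +2 burnt)
Step 2: cell (0,2)='T' (+6 fires, +6 burnt)
Step 3: cell (0,2)='F' (+4 fires, +6 burnt)
  -> target ignites at step 3
Step 4: cell (0,2)='.' (+3 fires, +4 burnt)
Step 5: cell (0,2)='.' (+3 fires, +3 burnt)
Step 6: cell (0,2)='.' (+1 fires, +3 burnt)
Step 7: cell (0,2)='.' (+0 fires, +1 burnt)
  fire out at step 7

3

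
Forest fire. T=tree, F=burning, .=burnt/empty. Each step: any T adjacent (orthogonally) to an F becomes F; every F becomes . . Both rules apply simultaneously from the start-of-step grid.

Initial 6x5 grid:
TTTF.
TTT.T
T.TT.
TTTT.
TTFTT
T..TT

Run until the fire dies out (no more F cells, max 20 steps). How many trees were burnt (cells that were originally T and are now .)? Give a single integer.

Answer: 20

Derivation:
Step 1: +4 fires, +2 burnt (F count now 4)
Step 2: +8 fires, +4 burnt (F count now 8)
Step 3: +6 fires, +8 burnt (F count now 6)
Step 4: +2 fires, +6 burnt (F count now 2)
Step 5: +0 fires, +2 burnt (F count now 0)
Fire out after step 5
Initially T: 21, now '.': 29
Total burnt (originally-T cells now '.'): 20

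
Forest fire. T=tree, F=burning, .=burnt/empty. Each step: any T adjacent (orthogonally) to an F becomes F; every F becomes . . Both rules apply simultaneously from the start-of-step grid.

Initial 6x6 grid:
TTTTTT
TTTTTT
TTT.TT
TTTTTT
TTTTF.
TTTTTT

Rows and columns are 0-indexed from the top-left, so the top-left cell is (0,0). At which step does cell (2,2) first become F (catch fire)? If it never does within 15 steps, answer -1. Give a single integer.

Step 1: cell (2,2)='T' (+3 fires, +1 burnt)
Step 2: cell (2,2)='T' (+6 fires, +3 burnt)
Step 3: cell (2,2)='T' (+5 fires, +6 burnt)
Step 4: cell (2,2)='F' (+7 fires, +5 burnt)
  -> target ignites at step 4
Step 5: cell (2,2)='.' (+6 fires, +7 burnt)
Step 6: cell (2,2)='.' (+3 fires, +6 burnt)
Step 7: cell (2,2)='.' (+2 fires, +3 burnt)
Step 8: cell (2,2)='.' (+1 fires, +2 burnt)
Step 9: cell (2,2)='.' (+0 fires, +1 burnt)
  fire out at step 9

4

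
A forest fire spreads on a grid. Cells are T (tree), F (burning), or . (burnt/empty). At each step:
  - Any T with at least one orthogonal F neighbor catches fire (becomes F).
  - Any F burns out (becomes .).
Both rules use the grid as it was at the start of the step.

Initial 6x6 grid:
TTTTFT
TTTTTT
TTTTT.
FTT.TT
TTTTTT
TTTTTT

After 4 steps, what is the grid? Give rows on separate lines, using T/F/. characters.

Step 1: 6 trees catch fire, 2 burn out
  TTTF.F
  TTTTFT
  FTTTT.
  .FT.TT
  FTTTTT
  TTTTTT
Step 2: 9 trees catch fire, 6 burn out
  TTF...
  FTTF.F
  .FTTF.
  ..F.TT
  .FTTTT
  FTTTTT
Step 3: 9 trees catch fire, 9 burn out
  FF....
  .FF...
  ..FF..
  ....FT
  ..FTTT
  .FTTTT
Step 4: 4 trees catch fire, 9 burn out
  ......
  ......
  ......
  .....F
  ...FFT
  ..FTTT

......
......
......
.....F
...FFT
..FTTT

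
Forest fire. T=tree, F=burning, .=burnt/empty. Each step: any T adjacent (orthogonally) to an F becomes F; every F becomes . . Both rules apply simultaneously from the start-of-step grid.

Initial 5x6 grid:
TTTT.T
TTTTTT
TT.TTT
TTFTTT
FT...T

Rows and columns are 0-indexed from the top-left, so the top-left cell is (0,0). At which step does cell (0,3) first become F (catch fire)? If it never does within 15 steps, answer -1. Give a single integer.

Step 1: cell (0,3)='T' (+4 fires, +2 burnt)
Step 2: cell (0,3)='T' (+4 fires, +4 burnt)
Step 3: cell (0,3)='T' (+5 fires, +4 burnt)
Step 4: cell (0,3)='F' (+7 fires, +5 burnt)
  -> target ignites at step 4
Step 5: cell (0,3)='.' (+2 fires, +7 burnt)
Step 6: cell (0,3)='.' (+1 fires, +2 burnt)
Step 7: cell (0,3)='.' (+0 fires, +1 burnt)
  fire out at step 7

4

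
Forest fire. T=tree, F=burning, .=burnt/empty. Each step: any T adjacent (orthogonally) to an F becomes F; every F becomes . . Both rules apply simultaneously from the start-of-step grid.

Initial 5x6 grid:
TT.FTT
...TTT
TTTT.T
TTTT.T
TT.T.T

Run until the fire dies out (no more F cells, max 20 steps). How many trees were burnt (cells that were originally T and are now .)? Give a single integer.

Answer: 19

Derivation:
Step 1: +2 fires, +1 burnt (F count now 2)
Step 2: +3 fires, +2 burnt (F count now 3)
Step 3: +3 fires, +3 burnt (F count now 3)
Step 4: +4 fires, +3 burnt (F count now 4)
Step 5: +3 fires, +4 burnt (F count now 3)
Step 6: +3 fires, +3 burnt (F count now 3)
Step 7: +1 fires, +3 burnt (F count now 1)
Step 8: +0 fires, +1 burnt (F count now 0)
Fire out after step 8
Initially T: 21, now '.': 28
Total burnt (originally-T cells now '.'): 19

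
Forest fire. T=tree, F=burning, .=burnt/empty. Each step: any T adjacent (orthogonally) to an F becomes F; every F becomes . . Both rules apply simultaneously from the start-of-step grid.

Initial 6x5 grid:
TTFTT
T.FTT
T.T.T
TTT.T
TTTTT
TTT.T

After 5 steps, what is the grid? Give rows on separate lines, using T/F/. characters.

Step 1: 4 trees catch fire, 2 burn out
  TF.FT
  T..FT
  T.F.T
  TTT.T
  TTTTT
  TTT.T
Step 2: 4 trees catch fire, 4 burn out
  F...F
  T...F
  T...T
  TTF.T
  TTTTT
  TTT.T
Step 3: 4 trees catch fire, 4 burn out
  .....
  F....
  T...F
  TF..T
  TTFTT
  TTT.T
Step 4: 6 trees catch fire, 4 burn out
  .....
  .....
  F....
  F...F
  TF.FT
  TTF.T
Step 5: 3 trees catch fire, 6 burn out
  .....
  .....
  .....
  .....
  F...F
  TF..T

.....
.....
.....
.....
F...F
TF..T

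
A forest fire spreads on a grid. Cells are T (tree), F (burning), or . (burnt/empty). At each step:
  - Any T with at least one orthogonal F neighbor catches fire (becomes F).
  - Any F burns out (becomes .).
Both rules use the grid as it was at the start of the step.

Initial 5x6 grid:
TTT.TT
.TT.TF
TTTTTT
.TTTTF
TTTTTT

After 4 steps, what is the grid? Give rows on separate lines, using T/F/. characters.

Step 1: 5 trees catch fire, 2 burn out
  TTT.TF
  .TT.F.
  TTTTTF
  .TTTF.
  TTTTTF
Step 2: 4 trees catch fire, 5 burn out
  TTT.F.
  .TT...
  TTTTF.
  .TTF..
  TTTTF.
Step 3: 3 trees catch fire, 4 burn out
  TTT...
  .TT...
  TTTF..
  .TF...
  TTTF..
Step 4: 3 trees catch fire, 3 burn out
  TTT...
  .TT...
  TTF...
  .F....
  TTF...

TTT...
.TT...
TTF...
.F....
TTF...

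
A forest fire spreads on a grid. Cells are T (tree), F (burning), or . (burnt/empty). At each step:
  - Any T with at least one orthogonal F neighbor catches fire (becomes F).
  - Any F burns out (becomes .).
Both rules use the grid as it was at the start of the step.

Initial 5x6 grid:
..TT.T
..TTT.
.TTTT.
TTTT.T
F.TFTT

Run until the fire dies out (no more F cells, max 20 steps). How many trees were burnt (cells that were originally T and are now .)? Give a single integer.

Answer: 17

Derivation:
Step 1: +4 fires, +2 burnt (F count now 4)
Step 2: +4 fires, +4 burnt (F count now 4)
Step 3: +5 fires, +4 burnt (F count now 5)
Step 4: +3 fires, +5 burnt (F count now 3)
Step 5: +1 fires, +3 burnt (F count now 1)
Step 6: +0 fires, +1 burnt (F count now 0)
Fire out after step 6
Initially T: 18, now '.': 29
Total burnt (originally-T cells now '.'): 17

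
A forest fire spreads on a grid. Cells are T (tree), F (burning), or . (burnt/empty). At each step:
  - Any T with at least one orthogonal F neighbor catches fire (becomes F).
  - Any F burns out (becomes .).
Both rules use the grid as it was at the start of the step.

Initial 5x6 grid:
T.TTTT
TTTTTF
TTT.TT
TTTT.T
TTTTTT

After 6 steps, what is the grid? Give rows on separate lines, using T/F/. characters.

Step 1: 3 trees catch fire, 1 burn out
  T.TTTF
  TTTTF.
  TTT.TF
  TTTT.T
  TTTTTT
Step 2: 4 trees catch fire, 3 burn out
  T.TTF.
  TTTF..
  TTT.F.
  TTTT.F
  TTTTTT
Step 3: 3 trees catch fire, 4 burn out
  T.TF..
  TTF...
  TTT...
  TTTT..
  TTTTTF
Step 4: 4 trees catch fire, 3 burn out
  T.F...
  TF....
  TTF...
  TTTT..
  TTTTF.
Step 5: 4 trees catch fire, 4 burn out
  T.....
  F.....
  TF....
  TTFT..
  TTTF..
Step 6: 5 trees catch fire, 4 burn out
  F.....
  ......
  F.....
  TF.F..
  TTF...

F.....
......
F.....
TF.F..
TTF...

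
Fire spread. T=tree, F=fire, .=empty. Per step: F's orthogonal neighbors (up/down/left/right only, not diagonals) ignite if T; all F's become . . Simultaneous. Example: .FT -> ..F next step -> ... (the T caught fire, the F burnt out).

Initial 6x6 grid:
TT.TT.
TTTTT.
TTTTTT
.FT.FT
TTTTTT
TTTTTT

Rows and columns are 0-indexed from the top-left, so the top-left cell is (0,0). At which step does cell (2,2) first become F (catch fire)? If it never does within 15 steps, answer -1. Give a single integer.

Step 1: cell (2,2)='T' (+6 fires, +2 burnt)
Step 2: cell (2,2)='F' (+12 fires, +6 burnt)
  -> target ignites at step 2
Step 3: cell (2,2)='.' (+9 fires, +12 burnt)
Step 4: cell (2,2)='.' (+2 fires, +9 burnt)
Step 5: cell (2,2)='.' (+0 fires, +2 burnt)
  fire out at step 5

2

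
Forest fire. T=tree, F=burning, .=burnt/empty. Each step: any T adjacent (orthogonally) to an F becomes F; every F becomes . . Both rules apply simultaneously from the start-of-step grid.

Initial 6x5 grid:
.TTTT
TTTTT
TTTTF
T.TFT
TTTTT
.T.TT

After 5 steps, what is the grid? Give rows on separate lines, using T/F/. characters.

Step 1: 5 trees catch fire, 2 burn out
  .TTTT
  TTTTF
  TTTF.
  T.F.F
  TTTFT
  .T.TT
Step 2: 6 trees catch fire, 5 burn out
  .TTTF
  TTTF.
  TTF..
  T....
  TTF.F
  .T.FT
Step 3: 5 trees catch fire, 6 burn out
  .TTF.
  TTF..
  TF...
  T....
  TF...
  .T..F
Step 4: 5 trees catch fire, 5 burn out
  .TF..
  TF...
  F....
  T....
  F....
  .F...
Step 5: 3 trees catch fire, 5 burn out
  .F...
  F....
  .....
  F....
  .....
  .....

.F...
F....
.....
F....
.....
.....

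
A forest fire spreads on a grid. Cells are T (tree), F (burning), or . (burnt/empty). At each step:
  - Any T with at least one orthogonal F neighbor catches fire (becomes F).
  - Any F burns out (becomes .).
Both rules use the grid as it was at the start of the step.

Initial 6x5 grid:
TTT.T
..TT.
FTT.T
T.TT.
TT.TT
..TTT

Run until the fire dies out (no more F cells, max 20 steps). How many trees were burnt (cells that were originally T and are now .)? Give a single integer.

Step 1: +2 fires, +1 burnt (F count now 2)
Step 2: +2 fires, +2 burnt (F count now 2)
Step 3: +3 fires, +2 burnt (F count now 3)
Step 4: +3 fires, +3 burnt (F count now 3)
Step 5: +2 fires, +3 burnt (F count now 2)
Step 6: +3 fires, +2 burnt (F count now 3)
Step 7: +2 fires, +3 burnt (F count now 2)
Step 8: +0 fires, +2 burnt (F count now 0)
Fire out after step 8
Initially T: 19, now '.': 28
Total burnt (originally-T cells now '.'): 17

Answer: 17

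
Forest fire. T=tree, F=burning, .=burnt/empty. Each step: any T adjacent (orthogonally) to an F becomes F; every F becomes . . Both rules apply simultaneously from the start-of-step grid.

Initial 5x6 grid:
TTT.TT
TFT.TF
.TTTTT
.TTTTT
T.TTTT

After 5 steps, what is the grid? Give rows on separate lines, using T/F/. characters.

Step 1: 7 trees catch fire, 2 burn out
  TFT.TF
  F.F.F.
  .FTTTF
  .TTTTT
  T.TTTT
Step 2: 7 trees catch fire, 7 burn out
  F.F.F.
  ......
  ..FTF.
  .FTTTF
  T.TTTT
Step 3: 4 trees catch fire, 7 burn out
  ......
  ......
  ...F..
  ..FTF.
  T.TTTF
Step 4: 3 trees catch fire, 4 burn out
  ......
  ......
  ......
  ...F..
  T.FTF.
Step 5: 1 trees catch fire, 3 burn out
  ......
  ......
  ......
  ......
  T..F..

......
......
......
......
T..F..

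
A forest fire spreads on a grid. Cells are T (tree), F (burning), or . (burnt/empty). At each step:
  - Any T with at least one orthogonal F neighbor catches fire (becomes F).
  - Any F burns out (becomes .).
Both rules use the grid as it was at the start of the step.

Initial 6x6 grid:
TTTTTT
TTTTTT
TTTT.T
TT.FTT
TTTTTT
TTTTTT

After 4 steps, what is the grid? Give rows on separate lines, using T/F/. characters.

Step 1: 3 trees catch fire, 1 burn out
  TTTTTT
  TTTTTT
  TTTF.T
  TT..FT
  TTTFTT
  TTTTTT
Step 2: 6 trees catch fire, 3 burn out
  TTTTTT
  TTTFTT
  TTF..T
  TT...F
  TTF.FT
  TTTFTT
Step 3: 9 trees catch fire, 6 burn out
  TTTFTT
  TTF.FT
  TF...F
  TT....
  TF...F
  TTF.FT
Step 4: 9 trees catch fire, 9 burn out
  TTF.FT
  TF...F
  F.....
  TF....
  F.....
  TF...F

TTF.FT
TF...F
F.....
TF....
F.....
TF...F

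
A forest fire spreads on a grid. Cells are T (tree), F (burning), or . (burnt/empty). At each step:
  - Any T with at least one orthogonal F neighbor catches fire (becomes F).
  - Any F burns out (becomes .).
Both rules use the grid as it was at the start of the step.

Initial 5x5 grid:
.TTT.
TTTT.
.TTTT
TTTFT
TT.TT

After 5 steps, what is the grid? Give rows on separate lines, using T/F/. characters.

Step 1: 4 trees catch fire, 1 burn out
  .TTT.
  TTTT.
  .TTFT
  TTF.F
  TT.FT
Step 2: 5 trees catch fire, 4 burn out
  .TTT.
  TTTF.
  .TF.F
  TF...
  TT..F
Step 3: 5 trees catch fire, 5 burn out
  .TTF.
  TTF..
  .F...
  F....
  TF...
Step 4: 3 trees catch fire, 5 burn out
  .TF..
  TF...
  .....
  .....
  F....
Step 5: 2 trees catch fire, 3 burn out
  .F...
  F....
  .....
  .....
  .....

.F...
F....
.....
.....
.....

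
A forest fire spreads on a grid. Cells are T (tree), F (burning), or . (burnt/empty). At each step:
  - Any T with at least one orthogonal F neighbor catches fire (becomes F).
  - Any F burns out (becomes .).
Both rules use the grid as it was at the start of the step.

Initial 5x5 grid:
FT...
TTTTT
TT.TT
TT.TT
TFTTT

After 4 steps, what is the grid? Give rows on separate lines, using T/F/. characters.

Step 1: 5 trees catch fire, 2 burn out
  .F...
  FTTTT
  TT.TT
  TF.TT
  F.FTT
Step 2: 5 trees catch fire, 5 burn out
  .....
  .FTTT
  FF.TT
  F..TT
  ...FT
Step 3: 3 trees catch fire, 5 burn out
  .....
  ..FTT
  ...TT
  ...FT
  ....F
Step 4: 3 trees catch fire, 3 burn out
  .....
  ...FT
  ...FT
  ....F
  .....

.....
...FT
...FT
....F
.....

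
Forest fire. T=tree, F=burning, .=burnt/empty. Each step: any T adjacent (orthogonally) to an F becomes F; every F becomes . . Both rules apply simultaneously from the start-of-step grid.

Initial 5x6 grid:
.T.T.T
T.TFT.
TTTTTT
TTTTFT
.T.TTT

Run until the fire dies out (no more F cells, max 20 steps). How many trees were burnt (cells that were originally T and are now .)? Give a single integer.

Answer: 19

Derivation:
Step 1: +8 fires, +2 burnt (F count now 8)
Step 2: +5 fires, +8 burnt (F count now 5)
Step 3: +2 fires, +5 burnt (F count now 2)
Step 4: +3 fires, +2 burnt (F count now 3)
Step 5: +1 fires, +3 burnt (F count now 1)
Step 6: +0 fires, +1 burnt (F count now 0)
Fire out after step 6
Initially T: 21, now '.': 28
Total burnt (originally-T cells now '.'): 19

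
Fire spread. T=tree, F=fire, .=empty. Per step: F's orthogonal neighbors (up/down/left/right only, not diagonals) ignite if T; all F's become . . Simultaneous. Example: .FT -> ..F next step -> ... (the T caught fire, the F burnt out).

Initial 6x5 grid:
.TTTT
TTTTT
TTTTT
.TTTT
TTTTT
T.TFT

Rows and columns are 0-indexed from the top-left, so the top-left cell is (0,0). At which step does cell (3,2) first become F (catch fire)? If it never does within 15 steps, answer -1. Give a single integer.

Step 1: cell (3,2)='T' (+3 fires, +1 burnt)
Step 2: cell (3,2)='T' (+3 fires, +3 burnt)
Step 3: cell (3,2)='F' (+4 fires, +3 burnt)
  -> target ignites at step 3
Step 4: cell (3,2)='.' (+5 fires, +4 burnt)
Step 5: cell (3,2)='.' (+5 fires, +5 burnt)
Step 6: cell (3,2)='.' (+4 fires, +5 burnt)
Step 7: cell (3,2)='.' (+2 fires, +4 burnt)
Step 8: cell (3,2)='.' (+0 fires, +2 burnt)
  fire out at step 8

3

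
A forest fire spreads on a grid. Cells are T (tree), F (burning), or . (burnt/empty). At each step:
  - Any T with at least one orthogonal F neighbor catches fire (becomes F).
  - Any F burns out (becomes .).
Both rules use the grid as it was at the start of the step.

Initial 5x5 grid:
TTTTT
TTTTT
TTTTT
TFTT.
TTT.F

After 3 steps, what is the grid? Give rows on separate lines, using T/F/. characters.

Step 1: 4 trees catch fire, 2 burn out
  TTTTT
  TTTTT
  TFTTT
  F.FT.
  TFT..
Step 2: 6 trees catch fire, 4 burn out
  TTTTT
  TFTTT
  F.FTT
  ...F.
  F.F..
Step 3: 4 trees catch fire, 6 burn out
  TFTTT
  F.FTT
  ...FT
  .....
  .....

TFTTT
F.FTT
...FT
.....
.....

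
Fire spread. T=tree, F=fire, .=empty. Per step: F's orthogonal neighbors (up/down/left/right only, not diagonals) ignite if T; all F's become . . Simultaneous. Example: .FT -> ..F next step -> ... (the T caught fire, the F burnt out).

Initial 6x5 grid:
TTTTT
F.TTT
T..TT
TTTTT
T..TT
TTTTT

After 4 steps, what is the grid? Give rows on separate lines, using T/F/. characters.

Step 1: 2 trees catch fire, 1 burn out
  FTTTT
  ..TTT
  F..TT
  TTTTT
  T..TT
  TTTTT
Step 2: 2 trees catch fire, 2 burn out
  .FTTT
  ..TTT
  ...TT
  FTTTT
  T..TT
  TTTTT
Step 3: 3 trees catch fire, 2 burn out
  ..FTT
  ..TTT
  ...TT
  .FTTT
  F..TT
  TTTTT
Step 4: 4 trees catch fire, 3 burn out
  ...FT
  ..FTT
  ...TT
  ..FTT
  ...TT
  FTTTT

...FT
..FTT
...TT
..FTT
...TT
FTTTT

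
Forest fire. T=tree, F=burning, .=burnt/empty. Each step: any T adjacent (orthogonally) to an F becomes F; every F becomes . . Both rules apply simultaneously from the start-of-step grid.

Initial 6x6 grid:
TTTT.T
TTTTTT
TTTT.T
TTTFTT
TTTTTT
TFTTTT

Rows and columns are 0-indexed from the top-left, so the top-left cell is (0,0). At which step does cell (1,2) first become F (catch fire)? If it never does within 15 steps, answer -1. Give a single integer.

Step 1: cell (1,2)='T' (+7 fires, +2 burnt)
Step 2: cell (1,2)='T' (+8 fires, +7 burnt)
Step 3: cell (1,2)='F' (+8 fires, +8 burnt)
  -> target ignites at step 3
Step 4: cell (1,2)='.' (+5 fires, +8 burnt)
Step 5: cell (1,2)='.' (+3 fires, +5 burnt)
Step 6: cell (1,2)='.' (+1 fires, +3 burnt)
Step 7: cell (1,2)='.' (+0 fires, +1 burnt)
  fire out at step 7

3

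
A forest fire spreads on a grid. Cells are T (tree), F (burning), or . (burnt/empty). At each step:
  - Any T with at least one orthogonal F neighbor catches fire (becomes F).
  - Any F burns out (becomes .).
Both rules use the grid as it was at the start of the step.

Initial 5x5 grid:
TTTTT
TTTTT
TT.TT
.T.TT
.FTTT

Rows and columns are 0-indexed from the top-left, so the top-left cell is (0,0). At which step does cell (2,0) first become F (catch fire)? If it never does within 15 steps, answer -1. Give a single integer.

Step 1: cell (2,0)='T' (+2 fires, +1 burnt)
Step 2: cell (2,0)='T' (+2 fires, +2 burnt)
Step 3: cell (2,0)='F' (+4 fires, +2 burnt)
  -> target ignites at step 3
Step 4: cell (2,0)='.' (+5 fires, +4 burnt)
Step 5: cell (2,0)='.' (+4 fires, +5 burnt)
Step 6: cell (2,0)='.' (+2 fires, +4 burnt)
Step 7: cell (2,0)='.' (+1 fires, +2 burnt)
Step 8: cell (2,0)='.' (+0 fires, +1 burnt)
  fire out at step 8

3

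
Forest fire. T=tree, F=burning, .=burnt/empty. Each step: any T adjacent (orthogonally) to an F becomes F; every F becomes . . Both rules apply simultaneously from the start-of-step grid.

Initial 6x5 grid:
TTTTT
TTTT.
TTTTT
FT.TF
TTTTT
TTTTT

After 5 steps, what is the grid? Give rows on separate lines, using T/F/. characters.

Step 1: 6 trees catch fire, 2 burn out
  TTTTT
  TTTT.
  FTTTF
  .F.F.
  FTTTF
  TTTTT
Step 2: 7 trees catch fire, 6 burn out
  TTTTT
  FTTT.
  .FTF.
  .....
  .FTF.
  FTTTF
Step 3: 7 trees catch fire, 7 burn out
  FTTTT
  .FTF.
  ..F..
  .....
  ..F..
  .FTF.
Step 4: 4 trees catch fire, 7 burn out
  .FTFT
  ..F..
  .....
  .....
  .....
  ..F..
Step 5: 2 trees catch fire, 4 burn out
  ..F.F
  .....
  .....
  .....
  .....
  .....

..F.F
.....
.....
.....
.....
.....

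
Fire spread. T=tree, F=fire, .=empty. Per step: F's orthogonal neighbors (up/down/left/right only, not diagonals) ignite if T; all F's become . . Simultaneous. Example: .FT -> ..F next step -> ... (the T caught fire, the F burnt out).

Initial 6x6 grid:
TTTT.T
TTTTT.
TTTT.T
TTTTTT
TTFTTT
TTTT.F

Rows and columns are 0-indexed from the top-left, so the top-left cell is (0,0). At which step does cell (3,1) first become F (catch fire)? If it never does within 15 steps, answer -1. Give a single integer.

Step 1: cell (3,1)='T' (+5 fires, +2 burnt)
Step 2: cell (3,1)='F' (+8 fires, +5 burnt)
  -> target ignites at step 2
Step 3: cell (3,1)='.' (+7 fires, +8 burnt)
Step 4: cell (3,1)='.' (+4 fires, +7 burnt)
Step 5: cell (3,1)='.' (+4 fires, +4 burnt)
Step 6: cell (3,1)='.' (+1 fires, +4 burnt)
Step 7: cell (3,1)='.' (+0 fires, +1 burnt)
  fire out at step 7

2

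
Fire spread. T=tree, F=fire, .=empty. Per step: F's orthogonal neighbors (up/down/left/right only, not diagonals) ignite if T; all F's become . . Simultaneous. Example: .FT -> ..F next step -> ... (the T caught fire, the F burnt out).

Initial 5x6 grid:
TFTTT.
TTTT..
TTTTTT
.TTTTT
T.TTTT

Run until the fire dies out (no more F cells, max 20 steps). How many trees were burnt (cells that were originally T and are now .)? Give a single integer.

Step 1: +3 fires, +1 burnt (F count now 3)
Step 2: +4 fires, +3 burnt (F count now 4)
Step 3: +5 fires, +4 burnt (F count now 5)
Step 4: +2 fires, +5 burnt (F count now 2)
Step 5: +3 fires, +2 burnt (F count now 3)
Step 6: +3 fires, +3 burnt (F count now 3)
Step 7: +2 fires, +3 burnt (F count now 2)
Step 8: +1 fires, +2 burnt (F count now 1)
Step 9: +0 fires, +1 burnt (F count now 0)
Fire out after step 9
Initially T: 24, now '.': 29
Total burnt (originally-T cells now '.'): 23

Answer: 23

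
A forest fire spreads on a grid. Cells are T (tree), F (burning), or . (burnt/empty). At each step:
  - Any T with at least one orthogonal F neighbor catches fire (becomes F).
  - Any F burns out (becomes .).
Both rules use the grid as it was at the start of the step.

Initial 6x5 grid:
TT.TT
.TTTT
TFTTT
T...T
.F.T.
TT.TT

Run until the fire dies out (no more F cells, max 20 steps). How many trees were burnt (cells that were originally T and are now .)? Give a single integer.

Answer: 16

Derivation:
Step 1: +4 fires, +2 burnt (F count now 4)
Step 2: +5 fires, +4 burnt (F count now 5)
Step 3: +3 fires, +5 burnt (F count now 3)
Step 4: +3 fires, +3 burnt (F count now 3)
Step 5: +1 fires, +3 burnt (F count now 1)
Step 6: +0 fires, +1 burnt (F count now 0)
Fire out after step 6
Initially T: 19, now '.': 27
Total burnt (originally-T cells now '.'): 16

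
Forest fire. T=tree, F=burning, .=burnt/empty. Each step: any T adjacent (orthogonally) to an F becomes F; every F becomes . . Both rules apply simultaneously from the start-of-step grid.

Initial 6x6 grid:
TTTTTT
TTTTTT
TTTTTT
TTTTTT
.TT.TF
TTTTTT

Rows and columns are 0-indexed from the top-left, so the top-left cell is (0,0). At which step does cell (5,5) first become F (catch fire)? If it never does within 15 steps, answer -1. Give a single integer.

Step 1: cell (5,5)='F' (+3 fires, +1 burnt)
  -> target ignites at step 1
Step 2: cell (5,5)='.' (+3 fires, +3 burnt)
Step 3: cell (5,5)='.' (+4 fires, +3 burnt)
Step 4: cell (5,5)='.' (+5 fires, +4 burnt)
Step 5: cell (5,5)='.' (+6 fires, +5 burnt)
Step 6: cell (5,5)='.' (+6 fires, +6 burnt)
Step 7: cell (5,5)='.' (+3 fires, +6 burnt)
Step 8: cell (5,5)='.' (+2 fires, +3 burnt)
Step 9: cell (5,5)='.' (+1 fires, +2 burnt)
Step 10: cell (5,5)='.' (+0 fires, +1 burnt)
  fire out at step 10

1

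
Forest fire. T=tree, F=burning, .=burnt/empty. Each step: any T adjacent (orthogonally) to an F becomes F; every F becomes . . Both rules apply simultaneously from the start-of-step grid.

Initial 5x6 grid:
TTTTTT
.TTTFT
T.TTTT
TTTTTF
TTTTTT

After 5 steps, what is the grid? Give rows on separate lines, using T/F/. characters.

Step 1: 7 trees catch fire, 2 burn out
  TTTTFT
  .TTF.F
  T.TTFF
  TTTTF.
  TTTTTF
Step 2: 6 trees catch fire, 7 burn out
  TTTF.F
  .TF...
  T.TF..
  TTTF..
  TTTTF.
Step 3: 5 trees catch fire, 6 burn out
  TTF...
  .F....
  T.F...
  TTF...
  TTTF..
Step 4: 3 trees catch fire, 5 burn out
  TF....
  ......
  T.....
  TF....
  TTF...
Step 5: 3 trees catch fire, 3 burn out
  F.....
  ......
  T.....
  F.....
  TF....

F.....
......
T.....
F.....
TF....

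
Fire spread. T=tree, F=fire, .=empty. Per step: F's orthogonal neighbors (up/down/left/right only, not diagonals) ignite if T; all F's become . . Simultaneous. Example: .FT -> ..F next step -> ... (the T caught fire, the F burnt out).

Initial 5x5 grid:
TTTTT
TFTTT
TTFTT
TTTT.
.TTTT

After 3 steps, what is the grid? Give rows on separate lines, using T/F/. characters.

Step 1: 6 trees catch fire, 2 burn out
  TFTTT
  F.FTT
  TF.FT
  TTFT.
  .TTTT
Step 2: 8 trees catch fire, 6 burn out
  F.FTT
  ...FT
  F...F
  TF.F.
  .TFTT
Step 3: 5 trees catch fire, 8 burn out
  ...FT
  ....F
  .....
  F....
  .F.FT

...FT
....F
.....
F....
.F.FT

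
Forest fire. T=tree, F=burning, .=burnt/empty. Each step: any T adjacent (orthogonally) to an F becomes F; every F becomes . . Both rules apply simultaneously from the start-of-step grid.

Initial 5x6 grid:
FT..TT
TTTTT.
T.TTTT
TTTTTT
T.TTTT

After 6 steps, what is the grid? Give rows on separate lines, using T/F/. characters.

Step 1: 2 trees catch fire, 1 burn out
  .F..TT
  FTTTT.
  T.TTTT
  TTTTTT
  T.TTTT
Step 2: 2 trees catch fire, 2 burn out
  ....TT
  .FTTT.
  F.TTTT
  TTTTTT
  T.TTTT
Step 3: 2 trees catch fire, 2 burn out
  ....TT
  ..FTT.
  ..TTTT
  FTTTTT
  T.TTTT
Step 4: 4 trees catch fire, 2 burn out
  ....TT
  ...FT.
  ..FTTT
  .FTTTT
  F.TTTT
Step 5: 3 trees catch fire, 4 burn out
  ....TT
  ....F.
  ...FTT
  ..FTTT
  ..TTTT
Step 6: 4 trees catch fire, 3 burn out
  ....FT
  ......
  ....FT
  ...FTT
  ..FTTT

....FT
......
....FT
...FTT
..FTTT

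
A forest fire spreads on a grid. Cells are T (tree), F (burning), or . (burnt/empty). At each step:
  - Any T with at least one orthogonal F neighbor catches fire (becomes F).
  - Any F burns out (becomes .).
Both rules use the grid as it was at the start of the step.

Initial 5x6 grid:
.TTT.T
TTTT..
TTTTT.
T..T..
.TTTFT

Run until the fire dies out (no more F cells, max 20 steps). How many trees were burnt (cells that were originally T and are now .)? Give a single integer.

Step 1: +2 fires, +1 burnt (F count now 2)
Step 2: +2 fires, +2 burnt (F count now 2)
Step 3: +2 fires, +2 burnt (F count now 2)
Step 4: +3 fires, +2 burnt (F count now 3)
Step 5: +3 fires, +3 burnt (F count now 3)
Step 6: +3 fires, +3 burnt (F count now 3)
Step 7: +3 fires, +3 burnt (F count now 3)
Step 8: +0 fires, +3 burnt (F count now 0)
Fire out after step 8
Initially T: 19, now '.': 29
Total burnt (originally-T cells now '.'): 18

Answer: 18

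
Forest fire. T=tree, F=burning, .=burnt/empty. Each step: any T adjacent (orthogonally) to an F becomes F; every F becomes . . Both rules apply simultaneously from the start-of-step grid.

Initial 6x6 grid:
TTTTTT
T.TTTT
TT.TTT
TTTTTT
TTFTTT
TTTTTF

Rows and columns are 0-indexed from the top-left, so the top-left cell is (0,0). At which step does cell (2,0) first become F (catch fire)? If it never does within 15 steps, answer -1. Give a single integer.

Step 1: cell (2,0)='T' (+6 fires, +2 burnt)
Step 2: cell (2,0)='T' (+7 fires, +6 burnt)
Step 3: cell (2,0)='T' (+6 fires, +7 burnt)
Step 4: cell (2,0)='F' (+4 fires, +6 burnt)
  -> target ignites at step 4
Step 5: cell (2,0)='.' (+5 fires, +4 burnt)
Step 6: cell (2,0)='.' (+3 fires, +5 burnt)
Step 7: cell (2,0)='.' (+1 fires, +3 burnt)
Step 8: cell (2,0)='.' (+0 fires, +1 burnt)
  fire out at step 8

4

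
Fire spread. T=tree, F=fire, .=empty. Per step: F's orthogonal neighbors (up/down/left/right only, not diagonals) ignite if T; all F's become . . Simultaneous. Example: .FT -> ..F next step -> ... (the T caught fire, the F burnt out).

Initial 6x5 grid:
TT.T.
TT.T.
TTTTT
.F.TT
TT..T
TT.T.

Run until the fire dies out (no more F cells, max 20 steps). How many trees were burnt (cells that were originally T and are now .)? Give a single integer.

Answer: 18

Derivation:
Step 1: +2 fires, +1 burnt (F count now 2)
Step 2: +5 fires, +2 burnt (F count now 5)
Step 3: +4 fires, +5 burnt (F count now 4)
Step 4: +4 fires, +4 burnt (F count now 4)
Step 5: +2 fires, +4 burnt (F count now 2)
Step 6: +1 fires, +2 burnt (F count now 1)
Step 7: +0 fires, +1 burnt (F count now 0)
Fire out after step 7
Initially T: 19, now '.': 29
Total burnt (originally-T cells now '.'): 18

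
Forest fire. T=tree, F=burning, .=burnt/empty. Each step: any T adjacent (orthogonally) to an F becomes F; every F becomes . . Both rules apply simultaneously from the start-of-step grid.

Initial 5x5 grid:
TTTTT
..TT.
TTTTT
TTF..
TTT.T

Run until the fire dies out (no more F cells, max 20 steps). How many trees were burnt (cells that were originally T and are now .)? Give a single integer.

Step 1: +3 fires, +1 burnt (F count now 3)
Step 2: +5 fires, +3 burnt (F count now 5)
Step 3: +5 fires, +5 burnt (F count now 5)
Step 4: +2 fires, +5 burnt (F count now 2)
Step 5: +2 fires, +2 burnt (F count now 2)
Step 6: +0 fires, +2 burnt (F count now 0)
Fire out after step 6
Initially T: 18, now '.': 24
Total burnt (originally-T cells now '.'): 17

Answer: 17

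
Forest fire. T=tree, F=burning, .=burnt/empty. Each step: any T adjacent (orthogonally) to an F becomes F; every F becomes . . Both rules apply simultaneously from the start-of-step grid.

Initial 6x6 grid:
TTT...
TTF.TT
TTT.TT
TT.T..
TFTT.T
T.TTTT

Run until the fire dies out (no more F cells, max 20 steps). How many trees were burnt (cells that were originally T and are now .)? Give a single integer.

Step 1: +6 fires, +2 burnt (F count now 6)
Step 2: +7 fires, +6 burnt (F count now 7)
Step 3: +4 fires, +7 burnt (F count now 4)
Step 4: +1 fires, +4 burnt (F count now 1)
Step 5: +1 fires, +1 burnt (F count now 1)
Step 6: +1 fires, +1 burnt (F count now 1)
Step 7: +0 fires, +1 burnt (F count now 0)
Fire out after step 7
Initially T: 24, now '.': 32
Total burnt (originally-T cells now '.'): 20

Answer: 20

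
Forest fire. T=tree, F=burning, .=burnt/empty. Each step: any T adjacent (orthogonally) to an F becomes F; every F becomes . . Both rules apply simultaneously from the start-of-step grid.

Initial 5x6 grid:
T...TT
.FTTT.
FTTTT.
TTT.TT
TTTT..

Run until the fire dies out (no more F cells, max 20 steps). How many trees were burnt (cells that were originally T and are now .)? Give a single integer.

Step 1: +3 fires, +2 burnt (F count now 3)
Step 2: +4 fires, +3 burnt (F count now 4)
Step 3: +4 fires, +4 burnt (F count now 4)
Step 4: +3 fires, +4 burnt (F count now 3)
Step 5: +3 fires, +3 burnt (F count now 3)
Step 6: +1 fires, +3 burnt (F count now 1)
Step 7: +0 fires, +1 burnt (F count now 0)
Fire out after step 7
Initially T: 19, now '.': 29
Total burnt (originally-T cells now '.'): 18

Answer: 18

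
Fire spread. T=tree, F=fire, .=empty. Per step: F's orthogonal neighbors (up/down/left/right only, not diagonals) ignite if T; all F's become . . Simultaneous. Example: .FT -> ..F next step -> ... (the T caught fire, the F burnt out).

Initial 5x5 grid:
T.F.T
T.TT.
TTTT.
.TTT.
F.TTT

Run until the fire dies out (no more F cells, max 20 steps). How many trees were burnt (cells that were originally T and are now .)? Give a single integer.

Answer: 14

Derivation:
Step 1: +1 fires, +2 burnt (F count now 1)
Step 2: +2 fires, +1 burnt (F count now 2)
Step 3: +3 fires, +2 burnt (F count now 3)
Step 4: +4 fires, +3 burnt (F count now 4)
Step 5: +2 fires, +4 burnt (F count now 2)
Step 6: +2 fires, +2 burnt (F count now 2)
Step 7: +0 fires, +2 burnt (F count now 0)
Fire out after step 7
Initially T: 15, now '.': 24
Total burnt (originally-T cells now '.'): 14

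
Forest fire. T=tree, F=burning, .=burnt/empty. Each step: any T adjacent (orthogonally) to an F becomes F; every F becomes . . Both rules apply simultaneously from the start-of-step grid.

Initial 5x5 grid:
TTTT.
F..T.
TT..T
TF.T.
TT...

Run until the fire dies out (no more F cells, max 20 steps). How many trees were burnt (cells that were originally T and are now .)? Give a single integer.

Answer: 10

Derivation:
Step 1: +5 fires, +2 burnt (F count now 5)
Step 2: +2 fires, +5 burnt (F count now 2)
Step 3: +1 fires, +2 burnt (F count now 1)
Step 4: +1 fires, +1 burnt (F count now 1)
Step 5: +1 fires, +1 burnt (F count now 1)
Step 6: +0 fires, +1 burnt (F count now 0)
Fire out after step 6
Initially T: 12, now '.': 23
Total burnt (originally-T cells now '.'): 10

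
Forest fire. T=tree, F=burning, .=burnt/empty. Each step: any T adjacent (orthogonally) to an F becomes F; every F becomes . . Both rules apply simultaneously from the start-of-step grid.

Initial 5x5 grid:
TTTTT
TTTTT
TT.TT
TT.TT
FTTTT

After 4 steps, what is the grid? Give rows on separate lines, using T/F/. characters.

Step 1: 2 trees catch fire, 1 burn out
  TTTTT
  TTTTT
  TT.TT
  FT.TT
  .FTTT
Step 2: 3 trees catch fire, 2 burn out
  TTTTT
  TTTTT
  FT.TT
  .F.TT
  ..FTT
Step 3: 3 trees catch fire, 3 burn out
  TTTTT
  FTTTT
  .F.TT
  ...TT
  ...FT
Step 4: 4 trees catch fire, 3 burn out
  FTTTT
  .FTTT
  ...TT
  ...FT
  ....F

FTTTT
.FTTT
...TT
...FT
....F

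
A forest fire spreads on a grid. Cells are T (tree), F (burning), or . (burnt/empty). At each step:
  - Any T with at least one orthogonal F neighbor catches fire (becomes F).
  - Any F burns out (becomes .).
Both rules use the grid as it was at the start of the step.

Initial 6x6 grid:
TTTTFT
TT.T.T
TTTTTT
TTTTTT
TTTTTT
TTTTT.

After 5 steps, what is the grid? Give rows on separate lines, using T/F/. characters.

Step 1: 2 trees catch fire, 1 burn out
  TTTF.F
  TT.T.T
  TTTTTT
  TTTTTT
  TTTTTT
  TTTTT.
Step 2: 3 trees catch fire, 2 burn out
  TTF...
  TT.F.F
  TTTTTT
  TTTTTT
  TTTTTT
  TTTTT.
Step 3: 3 trees catch fire, 3 burn out
  TF....
  TT....
  TTTFTF
  TTTTTT
  TTTTTT
  TTTTT.
Step 4: 6 trees catch fire, 3 burn out
  F.....
  TF....
  TTF.F.
  TTTFTF
  TTTTTT
  TTTTT.
Step 5: 6 trees catch fire, 6 burn out
  ......
  F.....
  TF....
  TTF.F.
  TTTFTF
  TTTTT.

......
F.....
TF....
TTF.F.
TTTFTF
TTTTT.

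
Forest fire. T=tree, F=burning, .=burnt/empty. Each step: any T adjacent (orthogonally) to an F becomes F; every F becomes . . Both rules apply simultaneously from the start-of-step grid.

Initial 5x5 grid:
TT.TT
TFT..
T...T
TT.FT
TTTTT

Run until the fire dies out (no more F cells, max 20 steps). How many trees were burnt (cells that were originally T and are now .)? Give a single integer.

Step 1: +5 fires, +2 burnt (F count now 5)
Step 2: +5 fires, +5 burnt (F count now 5)
Step 3: +2 fires, +5 burnt (F count now 2)
Step 4: +2 fires, +2 burnt (F count now 2)
Step 5: +0 fires, +2 burnt (F count now 0)
Fire out after step 5
Initially T: 16, now '.': 23
Total burnt (originally-T cells now '.'): 14

Answer: 14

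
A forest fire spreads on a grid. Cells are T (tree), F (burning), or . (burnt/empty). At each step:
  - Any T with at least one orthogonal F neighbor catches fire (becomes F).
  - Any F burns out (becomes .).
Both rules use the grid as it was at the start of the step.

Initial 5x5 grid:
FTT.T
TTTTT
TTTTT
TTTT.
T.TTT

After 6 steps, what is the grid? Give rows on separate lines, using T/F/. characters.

Step 1: 2 trees catch fire, 1 burn out
  .FT.T
  FTTTT
  TTTTT
  TTTT.
  T.TTT
Step 2: 3 trees catch fire, 2 burn out
  ..F.T
  .FTTT
  FTTTT
  TTTT.
  T.TTT
Step 3: 3 trees catch fire, 3 burn out
  ....T
  ..FTT
  .FTTT
  FTTT.
  T.TTT
Step 4: 4 trees catch fire, 3 burn out
  ....T
  ...FT
  ..FTT
  .FTT.
  F.TTT
Step 5: 3 trees catch fire, 4 burn out
  ....T
  ....F
  ...FT
  ..FT.
  ..TTT
Step 6: 4 trees catch fire, 3 burn out
  ....F
  .....
  ....F
  ...F.
  ..FTT

....F
.....
....F
...F.
..FTT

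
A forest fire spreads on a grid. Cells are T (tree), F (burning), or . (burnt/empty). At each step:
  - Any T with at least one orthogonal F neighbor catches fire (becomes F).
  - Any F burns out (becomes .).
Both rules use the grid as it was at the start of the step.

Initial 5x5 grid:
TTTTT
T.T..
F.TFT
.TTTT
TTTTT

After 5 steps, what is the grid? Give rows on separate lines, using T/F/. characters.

Step 1: 4 trees catch fire, 2 burn out
  TTTTT
  F.T..
  ..F.F
  .TTFT
  TTTTT
Step 2: 5 trees catch fire, 4 burn out
  FTTTT
  ..F..
  .....
  .TF.F
  TTTFT
Step 3: 5 trees catch fire, 5 burn out
  .FFTT
  .....
  .....
  .F...
  TTF.F
Step 4: 2 trees catch fire, 5 burn out
  ...FT
  .....
  .....
  .....
  TF...
Step 5: 2 trees catch fire, 2 burn out
  ....F
  .....
  .....
  .....
  F....

....F
.....
.....
.....
F....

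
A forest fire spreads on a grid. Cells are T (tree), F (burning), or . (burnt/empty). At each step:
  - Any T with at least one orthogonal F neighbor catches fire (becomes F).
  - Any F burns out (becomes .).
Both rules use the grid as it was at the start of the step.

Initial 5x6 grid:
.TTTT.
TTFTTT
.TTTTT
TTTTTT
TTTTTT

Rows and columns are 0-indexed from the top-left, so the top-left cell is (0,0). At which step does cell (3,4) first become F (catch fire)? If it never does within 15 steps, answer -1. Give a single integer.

Step 1: cell (3,4)='T' (+4 fires, +1 burnt)
Step 2: cell (3,4)='T' (+7 fires, +4 burnt)
Step 3: cell (3,4)='T' (+6 fires, +7 burnt)
Step 4: cell (3,4)='F' (+5 fires, +6 burnt)
  -> target ignites at step 4
Step 5: cell (3,4)='.' (+3 fires, +5 burnt)
Step 6: cell (3,4)='.' (+1 fires, +3 burnt)
Step 7: cell (3,4)='.' (+0 fires, +1 burnt)
  fire out at step 7

4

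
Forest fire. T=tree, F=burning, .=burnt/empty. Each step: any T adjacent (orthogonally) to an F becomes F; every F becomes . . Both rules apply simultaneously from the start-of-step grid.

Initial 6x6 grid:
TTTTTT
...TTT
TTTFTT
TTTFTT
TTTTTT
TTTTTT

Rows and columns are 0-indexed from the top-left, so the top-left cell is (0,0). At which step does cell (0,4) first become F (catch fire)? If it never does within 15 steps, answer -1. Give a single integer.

Step 1: cell (0,4)='T' (+6 fires, +2 burnt)
Step 2: cell (0,4)='T' (+9 fires, +6 burnt)
Step 3: cell (0,4)='F' (+9 fires, +9 burnt)
  -> target ignites at step 3
Step 4: cell (0,4)='.' (+5 fires, +9 burnt)
Step 5: cell (0,4)='.' (+2 fires, +5 burnt)
Step 6: cell (0,4)='.' (+0 fires, +2 burnt)
  fire out at step 6

3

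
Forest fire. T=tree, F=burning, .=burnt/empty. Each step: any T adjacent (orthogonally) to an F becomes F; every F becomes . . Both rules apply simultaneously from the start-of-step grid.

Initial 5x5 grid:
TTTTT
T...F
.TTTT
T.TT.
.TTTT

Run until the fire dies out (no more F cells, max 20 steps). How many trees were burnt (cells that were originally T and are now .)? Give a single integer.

Step 1: +2 fires, +1 burnt (F count now 2)
Step 2: +2 fires, +2 burnt (F count now 2)
Step 3: +3 fires, +2 burnt (F count now 3)
Step 4: +4 fires, +3 burnt (F count now 4)
Step 5: +3 fires, +4 burnt (F count now 3)
Step 6: +2 fires, +3 burnt (F count now 2)
Step 7: +0 fires, +2 burnt (F count now 0)
Fire out after step 7
Initially T: 17, now '.': 24
Total burnt (originally-T cells now '.'): 16

Answer: 16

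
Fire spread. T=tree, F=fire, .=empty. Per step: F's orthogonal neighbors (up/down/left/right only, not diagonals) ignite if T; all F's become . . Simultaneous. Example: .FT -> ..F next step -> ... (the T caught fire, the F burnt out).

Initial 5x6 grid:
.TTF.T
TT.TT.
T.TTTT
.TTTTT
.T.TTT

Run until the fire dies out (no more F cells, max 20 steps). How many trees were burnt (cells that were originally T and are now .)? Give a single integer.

Step 1: +2 fires, +1 burnt (F count now 2)
Step 2: +3 fires, +2 burnt (F count now 3)
Step 3: +4 fires, +3 burnt (F count now 4)
Step 4: +5 fires, +4 burnt (F count now 5)
Step 5: +4 fires, +5 burnt (F count now 4)
Step 6: +2 fires, +4 burnt (F count now 2)
Step 7: +0 fires, +2 burnt (F count now 0)
Fire out after step 7
Initially T: 21, now '.': 29
Total burnt (originally-T cells now '.'): 20

Answer: 20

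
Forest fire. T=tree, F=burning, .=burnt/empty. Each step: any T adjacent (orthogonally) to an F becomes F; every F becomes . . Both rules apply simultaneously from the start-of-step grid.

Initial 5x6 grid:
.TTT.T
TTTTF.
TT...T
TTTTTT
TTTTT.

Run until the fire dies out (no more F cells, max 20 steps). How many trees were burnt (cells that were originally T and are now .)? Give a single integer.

Answer: 21

Derivation:
Step 1: +1 fires, +1 burnt (F count now 1)
Step 2: +2 fires, +1 burnt (F count now 2)
Step 3: +2 fires, +2 burnt (F count now 2)
Step 4: +3 fires, +2 burnt (F count now 3)
Step 5: +2 fires, +3 burnt (F count now 2)
Step 6: +3 fires, +2 burnt (F count now 3)
Step 7: +3 fires, +3 burnt (F count now 3)
Step 8: +2 fires, +3 burnt (F count now 2)
Step 9: +2 fires, +2 burnt (F count now 2)
Step 10: +1 fires, +2 burnt (F count now 1)
Step 11: +0 fires, +1 burnt (F count now 0)
Fire out after step 11
Initially T: 22, now '.': 29
Total burnt (originally-T cells now '.'): 21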